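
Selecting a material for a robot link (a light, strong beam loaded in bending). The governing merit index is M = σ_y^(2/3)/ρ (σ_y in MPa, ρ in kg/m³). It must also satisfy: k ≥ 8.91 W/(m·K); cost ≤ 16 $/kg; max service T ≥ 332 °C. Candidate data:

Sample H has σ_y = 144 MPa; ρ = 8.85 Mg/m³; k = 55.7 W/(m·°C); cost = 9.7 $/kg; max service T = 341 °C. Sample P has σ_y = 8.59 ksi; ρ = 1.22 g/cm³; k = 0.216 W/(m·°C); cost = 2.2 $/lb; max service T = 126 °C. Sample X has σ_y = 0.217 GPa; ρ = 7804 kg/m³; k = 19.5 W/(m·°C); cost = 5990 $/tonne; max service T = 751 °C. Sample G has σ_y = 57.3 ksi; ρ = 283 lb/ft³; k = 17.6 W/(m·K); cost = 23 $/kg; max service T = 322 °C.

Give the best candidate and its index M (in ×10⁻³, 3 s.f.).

Screen on constraints: k ≥ 8.91 W/(m·K); cost ≤ 16 $/kg; max service T ≥ 332 °C. Survivors: sample H, sample X.
Convert each candidate to consistent units, then evaluate M:
  sample H: σ_y = 144.0 MPa, ρ = 8850 kg/m³
  sample X: σ_y = 217.0 MPa, ρ = 7804 kg/m³
  sample X: M = 4.63×10⁻³
  sample H: M = 3.10×10⁻³
Sample X has the largest M.

sample X, M = 4.63×10⁻³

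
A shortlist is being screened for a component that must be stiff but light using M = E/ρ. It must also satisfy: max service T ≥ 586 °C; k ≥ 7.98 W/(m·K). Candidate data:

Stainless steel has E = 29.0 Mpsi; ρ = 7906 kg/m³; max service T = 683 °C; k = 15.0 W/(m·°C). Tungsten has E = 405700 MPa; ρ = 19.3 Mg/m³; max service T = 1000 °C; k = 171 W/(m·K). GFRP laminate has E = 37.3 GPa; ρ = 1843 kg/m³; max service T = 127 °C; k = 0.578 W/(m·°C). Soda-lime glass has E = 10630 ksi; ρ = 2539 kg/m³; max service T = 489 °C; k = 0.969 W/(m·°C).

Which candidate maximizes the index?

stainless steel

Screen on constraints: max service T ≥ 586 °C; k ≥ 7.98 W/(m·K). Survivors: stainless steel, tungsten.
Convert each candidate to consistent units, then evaluate M:
  stainless steel: E = 199.9 GPa, ρ = 7906 kg/m³
  tungsten: E = 405.7 GPa, ρ = 19300 kg/m³
  stainless steel: M = 25.3 MN·m/kg
  tungsten: M = 21.0 MN·m/kg
Highest index: stainless steel.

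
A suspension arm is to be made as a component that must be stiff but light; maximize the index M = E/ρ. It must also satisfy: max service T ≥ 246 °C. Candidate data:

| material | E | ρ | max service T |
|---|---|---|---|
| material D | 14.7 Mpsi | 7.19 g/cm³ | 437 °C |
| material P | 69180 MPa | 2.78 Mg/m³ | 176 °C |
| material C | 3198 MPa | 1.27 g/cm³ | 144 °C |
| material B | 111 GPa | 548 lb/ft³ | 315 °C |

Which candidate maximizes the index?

Screen on constraints: max service T ≥ 246 °C. Survivors: material D, material B.
After converting to SI:
  material D: E = 101.4 GPa, ρ = 7190 kg/m³
  material B: E = 111.0 GPa, ρ = 8778 kg/m³
  material D: M = 14.1 MN·m/kg
  material B: M = 12.6 MN·m/kg
Material D ranks first.

material D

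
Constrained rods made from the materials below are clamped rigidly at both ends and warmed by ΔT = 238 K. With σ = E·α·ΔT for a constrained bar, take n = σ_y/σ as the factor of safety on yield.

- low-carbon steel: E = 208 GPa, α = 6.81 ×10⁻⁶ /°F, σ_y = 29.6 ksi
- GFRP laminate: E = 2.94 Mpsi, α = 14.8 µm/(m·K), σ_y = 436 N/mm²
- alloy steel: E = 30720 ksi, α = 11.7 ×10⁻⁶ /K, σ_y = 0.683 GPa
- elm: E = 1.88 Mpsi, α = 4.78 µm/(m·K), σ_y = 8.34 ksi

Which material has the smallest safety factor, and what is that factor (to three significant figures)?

low-carbon steel, n = 0.336

In consistent units (E in GPa, α in ×10⁻⁶/K, σ_y in MPa):
  low-carbon steel: E = 208.0, α = 12.3, σ_y = 204.1 → σ = 607 MPa, n = 0.336
  GFRP laminate: E = 20.27, α = 14.8, σ_y = 436.0 → σ = 71.4 MPa, n = 6.11
  alloy steel: E = 211.8, α = 11.7, σ_y = 683.0 → σ = 590 MPa, n = 1.16
  elm: E = 12.96, α = 4.78, σ_y = 57.50 → σ = 14.7 MPa, n = 3.90
The minimum is low-carbon steel at n = 0.336.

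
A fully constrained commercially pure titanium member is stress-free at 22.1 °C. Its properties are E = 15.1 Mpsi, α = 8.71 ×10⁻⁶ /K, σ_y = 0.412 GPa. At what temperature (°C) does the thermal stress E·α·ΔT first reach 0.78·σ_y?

E = 15.1 Mpsi = 104.1 GPa.
σ_y = 0.412 GPa = 412.0 MPa.
E·α·ΔT = 321.4 MPa ⇒ ΔT = 321.4 / (104.1×10³ × 8.71×10⁻⁶) = 354.4 K.
T = 22.1 + 354.4 = 376.5 °C.

376 °C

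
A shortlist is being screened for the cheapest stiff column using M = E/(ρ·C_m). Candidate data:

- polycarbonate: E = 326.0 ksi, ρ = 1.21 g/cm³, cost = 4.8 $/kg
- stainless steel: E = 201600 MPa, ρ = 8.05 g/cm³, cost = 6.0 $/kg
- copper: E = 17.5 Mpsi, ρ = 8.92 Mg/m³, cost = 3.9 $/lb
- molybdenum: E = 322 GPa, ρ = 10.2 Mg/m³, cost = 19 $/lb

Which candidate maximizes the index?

After converting to SI:
  polycarbonate: E = 2.248 GPa, ρ = 1210 kg/m³, cost = 4.800 $/kg
  stainless steel: E = 201.6 GPa, ρ = 8050 kg/m³, cost = 6.000 $/kg
  copper: E = 120.7 GPa, ρ = 8920 kg/m³, cost = 8.598 $/kg
  molybdenum: E = 322.0 GPa, ρ = 10200 kg/m³, cost = 41.89 $/kg
  stainless steel: M = 4.17 MN·m per $
  copper: M = 1.57 MN·m per $
  molybdenum: M = 0.754 MN·m per $
  polycarbonate: M = 0.387 MN·m per $
Highest index: stainless steel.

stainless steel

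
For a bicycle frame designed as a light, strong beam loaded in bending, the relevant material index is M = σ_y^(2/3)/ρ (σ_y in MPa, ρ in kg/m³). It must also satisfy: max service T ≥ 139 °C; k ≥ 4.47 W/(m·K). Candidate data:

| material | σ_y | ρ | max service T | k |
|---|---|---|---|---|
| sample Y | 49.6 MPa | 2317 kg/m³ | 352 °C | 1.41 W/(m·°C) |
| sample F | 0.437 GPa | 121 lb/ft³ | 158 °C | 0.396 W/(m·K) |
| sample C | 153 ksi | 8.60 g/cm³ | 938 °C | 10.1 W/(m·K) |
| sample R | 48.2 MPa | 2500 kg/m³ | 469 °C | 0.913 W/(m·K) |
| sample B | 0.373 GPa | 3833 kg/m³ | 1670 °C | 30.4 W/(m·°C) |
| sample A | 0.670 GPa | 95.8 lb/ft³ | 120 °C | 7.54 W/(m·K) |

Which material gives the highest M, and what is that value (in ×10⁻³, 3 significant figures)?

Screen on constraints: max service T ≥ 139 °C; k ≥ 4.47 W/(m·K). Survivors: sample C, sample B.
Convert each candidate to consistent units, then evaluate M:
  sample C: σ_y = 1055 MPa, ρ = 8600 kg/m³
  sample B: σ_y = 373.0 MPa, ρ = 3833 kg/m³
  sample B: M = 13.5×10⁻³
  sample C: M = 12.0×10⁻³
Highest index: sample B.

sample B, M = 13.5×10⁻³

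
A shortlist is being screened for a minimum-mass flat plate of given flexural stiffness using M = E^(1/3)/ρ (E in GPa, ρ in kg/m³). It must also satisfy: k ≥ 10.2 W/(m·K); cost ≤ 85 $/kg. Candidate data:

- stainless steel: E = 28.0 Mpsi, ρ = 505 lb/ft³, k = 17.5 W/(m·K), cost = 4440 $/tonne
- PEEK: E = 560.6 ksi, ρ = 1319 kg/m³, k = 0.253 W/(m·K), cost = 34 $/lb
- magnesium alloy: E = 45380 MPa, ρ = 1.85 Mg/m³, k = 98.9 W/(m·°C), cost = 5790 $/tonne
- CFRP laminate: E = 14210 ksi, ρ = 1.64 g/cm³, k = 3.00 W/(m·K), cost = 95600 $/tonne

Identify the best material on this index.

Screen on constraints: k ≥ 10.2 W/(m·K); cost ≤ 85 $/kg. Survivors: stainless steel, magnesium alloy.
Normalizing units and computing the index:
  stainless steel: E = 193.1 GPa, ρ = 8089 kg/m³
  magnesium alloy: E = 45.38 GPa, ρ = 1850 kg/m³
  magnesium alloy: M = 1.93×10⁻³
  stainless steel: M = 0.714×10⁻³
Highest index: magnesium alloy.

magnesium alloy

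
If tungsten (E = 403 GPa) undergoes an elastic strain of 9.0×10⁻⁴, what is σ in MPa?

363 MPa

σ = E·ε = 403000 MPa × 9.0×10⁻⁴ = 363 MPa.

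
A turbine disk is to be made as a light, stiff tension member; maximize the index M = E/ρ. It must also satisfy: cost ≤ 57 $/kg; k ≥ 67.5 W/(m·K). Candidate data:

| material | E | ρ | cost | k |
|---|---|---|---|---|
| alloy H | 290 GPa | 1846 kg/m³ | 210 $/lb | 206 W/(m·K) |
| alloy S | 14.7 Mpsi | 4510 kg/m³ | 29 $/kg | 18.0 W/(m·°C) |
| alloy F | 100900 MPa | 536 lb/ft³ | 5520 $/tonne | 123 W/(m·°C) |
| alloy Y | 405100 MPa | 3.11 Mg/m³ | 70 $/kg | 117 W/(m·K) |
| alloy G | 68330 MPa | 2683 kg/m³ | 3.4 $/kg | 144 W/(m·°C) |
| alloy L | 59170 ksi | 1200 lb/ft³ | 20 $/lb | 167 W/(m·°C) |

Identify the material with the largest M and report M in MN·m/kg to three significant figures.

Screen on constraints: cost ≤ 57 $/kg; k ≥ 67.5 W/(m·K). Survivors: alloy F, alloy G, alloy L.
Convert each candidate to consistent units, then evaluate M:
  alloy F: E = 100.9 GPa, ρ = 8586 kg/m³
  alloy G: E = 68.33 GPa, ρ = 2683 kg/m³
  alloy L: E = 408.0 GPa, ρ = 19220 kg/m³
  alloy G: M = 25.5 MN·m/kg
  alloy L: M = 21.2 MN·m/kg
  alloy F: M = 11.8 MN·m/kg
Alloy G has the largest M.

alloy G, M = 25.5 MN·m/kg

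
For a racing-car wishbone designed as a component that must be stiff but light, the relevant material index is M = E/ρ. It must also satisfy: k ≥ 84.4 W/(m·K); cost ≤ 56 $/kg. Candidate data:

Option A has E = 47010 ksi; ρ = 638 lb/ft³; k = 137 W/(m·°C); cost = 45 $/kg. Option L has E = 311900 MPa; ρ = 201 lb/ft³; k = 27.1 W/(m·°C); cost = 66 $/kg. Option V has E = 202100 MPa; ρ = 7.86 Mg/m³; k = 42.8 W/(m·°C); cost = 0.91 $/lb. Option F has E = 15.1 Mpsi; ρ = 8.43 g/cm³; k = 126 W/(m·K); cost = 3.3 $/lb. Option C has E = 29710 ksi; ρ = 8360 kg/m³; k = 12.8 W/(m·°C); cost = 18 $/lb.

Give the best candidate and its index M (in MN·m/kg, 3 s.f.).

option A, M = 31.7 MN·m/kg

Screen on constraints: k ≥ 84.4 W/(m·K); cost ≤ 56 $/kg. Survivors: option A, option F.
Convert each candidate to consistent units, then evaluate M:
  option A: E = 324.1 GPa, ρ = 10220 kg/m³
  option F: E = 104.1 GPa, ρ = 8430 kg/m³
  option A: M = 31.7 MN·m/kg
  option F: M = 12.4 MN·m/kg
Highest index: option A.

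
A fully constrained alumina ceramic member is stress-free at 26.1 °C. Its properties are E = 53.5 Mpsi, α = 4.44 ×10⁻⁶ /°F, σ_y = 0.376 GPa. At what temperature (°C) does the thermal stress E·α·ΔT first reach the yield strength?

154 °C

E = 53.5 Mpsi = 368.9 GPa.
α = 4.44×10⁻⁶/°F × 9/5 = 7.99×10⁻⁶/K.
σ_y = 0.376 GPa = 376.0 MPa.
E·α·ΔT = 376.0 MPa ⇒ ΔT = 376.0 / (368.9×10³ × 7.99×10⁻⁶) = 127.5 K.
T = 26.1 + 127.5 = 153.6 °C.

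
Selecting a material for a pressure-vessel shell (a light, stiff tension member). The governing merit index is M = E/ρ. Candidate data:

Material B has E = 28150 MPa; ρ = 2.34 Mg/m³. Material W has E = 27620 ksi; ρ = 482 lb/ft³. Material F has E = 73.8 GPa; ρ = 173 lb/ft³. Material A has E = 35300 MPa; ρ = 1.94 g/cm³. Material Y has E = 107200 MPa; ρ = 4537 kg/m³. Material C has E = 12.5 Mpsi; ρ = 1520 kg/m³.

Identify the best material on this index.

Convert each candidate to consistent units, then evaluate M:
  material B: E = 28.15 GPa, ρ = 2340 kg/m³
  material W: E = 190.4 GPa, ρ = 7721 kg/m³
  material F: E = 73.80 GPa, ρ = 2771 kg/m³
  material A: E = 35.30 GPa, ρ = 1940 kg/m³
  material Y: E = 107.2 GPa, ρ = 4537 kg/m³
  material C: E = 86.18 GPa, ρ = 1520 kg/m³
  material C: M = 56.7 MN·m/kg
  material F: M = 26.6 MN·m/kg
  material W: M = 24.7 MN·m/kg
  material Y: M = 23.6 MN·m/kg
  material A: M = 18.2 MN·m/kg
  material B: M = 12.0 MN·m/kg
Highest index: material C.

material C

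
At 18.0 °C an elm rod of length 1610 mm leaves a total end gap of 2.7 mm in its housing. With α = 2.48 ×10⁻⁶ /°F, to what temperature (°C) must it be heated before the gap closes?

α = 2.48×10⁻⁶/°F × 9/5 = 4.46×10⁻⁶/K.
α·L₀·ΔT = 2.7 mm ⇒ ΔT = 2.7 / (4.46×10⁻⁶ × 1610.0) = 375.7 K.
T = 18.0 + 375.7 = 393.7 °C.

394 °C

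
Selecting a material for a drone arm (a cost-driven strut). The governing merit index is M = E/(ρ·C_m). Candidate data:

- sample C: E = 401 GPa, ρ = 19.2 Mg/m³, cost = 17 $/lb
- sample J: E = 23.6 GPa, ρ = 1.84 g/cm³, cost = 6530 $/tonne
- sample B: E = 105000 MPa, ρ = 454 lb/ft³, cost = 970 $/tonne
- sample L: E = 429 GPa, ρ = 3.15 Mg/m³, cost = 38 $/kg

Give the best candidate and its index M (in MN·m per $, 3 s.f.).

sample B, M = 14.9 MN·m per $

Putting every candidate on a common basis:
  sample C: E = 401.0 GPa, ρ = 19200 kg/m³, cost = 37.48 $/kg
  sample J: E = 23.60 GPa, ρ = 1840 kg/m³, cost = 6.530 $/kg
  sample B: E = 105.0 GPa, ρ = 7272 kg/m³, cost = 0.9700 $/kg
  sample L: E = 429.0 GPa, ρ = 3150 kg/m³, cost = 38.00 $/kg
  sample B: M = 14.9 MN·m per $
  sample L: M = 3.58 MN·m per $
  sample J: M = 1.96 MN·m per $
  sample C: M = 0.557 MN·m per $
Highest index: sample B.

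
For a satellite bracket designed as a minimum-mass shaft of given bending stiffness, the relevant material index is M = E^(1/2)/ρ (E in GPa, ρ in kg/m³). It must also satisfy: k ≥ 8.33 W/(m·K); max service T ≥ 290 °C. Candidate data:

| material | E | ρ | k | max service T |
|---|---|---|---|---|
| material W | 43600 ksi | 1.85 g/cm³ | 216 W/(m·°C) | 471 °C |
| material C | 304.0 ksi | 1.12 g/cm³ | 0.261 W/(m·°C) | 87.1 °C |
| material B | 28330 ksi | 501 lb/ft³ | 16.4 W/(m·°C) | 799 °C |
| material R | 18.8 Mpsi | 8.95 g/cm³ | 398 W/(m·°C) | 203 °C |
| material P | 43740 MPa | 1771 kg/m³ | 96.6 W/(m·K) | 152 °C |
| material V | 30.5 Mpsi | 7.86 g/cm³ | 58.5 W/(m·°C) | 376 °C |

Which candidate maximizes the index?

material W

Screen on constraints: k ≥ 8.33 W/(m·K); max service T ≥ 290 °C. Survivors: material W, material B, material V.
In SI units:
  material W: E = 300.6 GPa, ρ = 1850 kg/m³
  material B: E = 195.3 GPa, ρ = 8025 kg/m³
  material V: E = 210.3 GPa, ρ = 7860 kg/m³
  material W: M = 9.37×10⁻³
  material V: M = 1.84×10⁻³
  material B: M = 1.74×10⁻³
The maximum is for material W.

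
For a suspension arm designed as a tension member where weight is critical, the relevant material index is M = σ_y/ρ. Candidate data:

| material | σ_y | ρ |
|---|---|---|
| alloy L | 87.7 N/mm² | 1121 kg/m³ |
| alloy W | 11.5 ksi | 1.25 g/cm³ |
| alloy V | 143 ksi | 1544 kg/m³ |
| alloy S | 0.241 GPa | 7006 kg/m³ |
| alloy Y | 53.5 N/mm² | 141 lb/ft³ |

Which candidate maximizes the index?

alloy V

Convert each candidate to consistent units, then evaluate M:
  alloy L: σ_y = 87.70 MPa, ρ = 1121 kg/m³
  alloy W: σ_y = 79.29 MPa, ρ = 1250 kg/m³
  alloy V: σ_y = 986.0 MPa, ρ = 1544 kg/m³
  alloy S: σ_y = 241.0 MPa, ρ = 7006 kg/m³
  alloy Y: σ_y = 53.50 MPa, ρ = 2259 kg/m³
  alloy V: M = 639 kN·m/kg
  alloy L: M = 78.2 kN·m/kg
  alloy W: M = 63.4 kN·m/kg
  alloy S: M = 34.4 kN·m/kg
  alloy Y: M = 23.7 kN·m/kg
The maximum is for alloy V.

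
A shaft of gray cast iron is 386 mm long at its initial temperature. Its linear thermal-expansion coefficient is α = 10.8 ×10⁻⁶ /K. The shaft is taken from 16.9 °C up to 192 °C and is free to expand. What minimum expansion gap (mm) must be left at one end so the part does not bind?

0.730 mm

ΔT = 192 − 16.9 = 175.1 K.
ΔL = α·L₀·ΔT = 10.8×10⁻⁶ × 386 mm × 175.1 K = 0.730 mm.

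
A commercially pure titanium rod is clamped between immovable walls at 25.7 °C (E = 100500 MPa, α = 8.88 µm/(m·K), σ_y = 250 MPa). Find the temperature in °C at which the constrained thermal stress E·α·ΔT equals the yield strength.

306 °C

E = 100500 MPa = 100.5 GPa.
E·α·ΔT = 250.0 MPa ⇒ ΔT = 250.0 / (100.5×10³ × 8.88×10⁻⁶) = 280.1 K.
T = 25.7 + 280.1 = 305.8 °C.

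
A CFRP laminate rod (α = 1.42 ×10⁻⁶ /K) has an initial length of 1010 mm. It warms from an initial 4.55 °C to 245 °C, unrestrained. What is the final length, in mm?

1010.3 mm

ΔT = 245 − 4.55 = 240.4 K.
ΔL = α·L₀·ΔT = 1.42×10⁻⁶ × 1010 mm × 240.4 K = 0.345 mm.
L = L₀ + ΔL = 1010 + 0.345 = 1010.3 mm.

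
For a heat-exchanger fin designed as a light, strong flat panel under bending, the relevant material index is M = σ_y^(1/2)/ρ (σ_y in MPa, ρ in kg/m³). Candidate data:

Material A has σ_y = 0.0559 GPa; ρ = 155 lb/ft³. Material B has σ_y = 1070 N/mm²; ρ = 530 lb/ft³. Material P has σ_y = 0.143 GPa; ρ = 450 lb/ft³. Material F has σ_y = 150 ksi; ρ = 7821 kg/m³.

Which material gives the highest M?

material F

In SI units:
  material A: σ_y = 55.90 MPa, ρ = 2483 kg/m³
  material B: σ_y = 1070 MPa, ρ = 8490 kg/m³
  material P: σ_y = 143.0 MPa, ρ = 7208 kg/m³
  material F: σ_y = 1034 MPa, ρ = 7821 kg/m³
  material F: M = 4.11×10⁻³
  material B: M = 3.85×10⁻³
  material A: M = 3.01×10⁻³
  material P: M = 1.66×10⁻³
The maximum is for material F.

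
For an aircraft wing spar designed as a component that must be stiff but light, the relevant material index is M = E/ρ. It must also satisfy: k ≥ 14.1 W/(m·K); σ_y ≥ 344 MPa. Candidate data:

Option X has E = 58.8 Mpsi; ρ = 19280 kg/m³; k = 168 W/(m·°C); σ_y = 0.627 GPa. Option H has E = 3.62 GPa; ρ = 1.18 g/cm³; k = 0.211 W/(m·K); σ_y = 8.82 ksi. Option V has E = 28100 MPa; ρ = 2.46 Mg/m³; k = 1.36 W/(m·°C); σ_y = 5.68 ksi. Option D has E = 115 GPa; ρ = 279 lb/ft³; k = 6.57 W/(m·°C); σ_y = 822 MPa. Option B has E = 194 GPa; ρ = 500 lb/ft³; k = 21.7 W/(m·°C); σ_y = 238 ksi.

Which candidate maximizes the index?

option B

Screen on constraints: k ≥ 14.1 W/(m·K); σ_y ≥ 344 MPa. Survivors: option X, option B.
Convert each candidate to consistent units, then evaluate M:
  option X: E = 405.4 GPa, ρ = 19280 kg/m³
  option B: E = 194.0 GPa, ρ = 8009 kg/m³
  option B: M = 24.2 MN·m/kg
  option X: M = 21.0 MN·m/kg
Option B has the largest M.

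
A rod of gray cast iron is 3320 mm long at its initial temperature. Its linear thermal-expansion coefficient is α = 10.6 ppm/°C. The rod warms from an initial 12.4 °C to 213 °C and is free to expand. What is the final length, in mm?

ΔT = 213 − 12.4 = 200.6 K.
ΔL = α·L₀·ΔT = 10.6×10⁻⁶ × 3320 mm × 200.6 K = 7.06 mm.
L = L₀ + ΔL = 3320 + 7.06 = 3327.1 mm.

3327.1 mm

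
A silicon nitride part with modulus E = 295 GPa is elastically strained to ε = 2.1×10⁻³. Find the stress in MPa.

620 MPa

σ = E·ε = 295000 MPa × 2.1×10⁻³ = 620 MPa.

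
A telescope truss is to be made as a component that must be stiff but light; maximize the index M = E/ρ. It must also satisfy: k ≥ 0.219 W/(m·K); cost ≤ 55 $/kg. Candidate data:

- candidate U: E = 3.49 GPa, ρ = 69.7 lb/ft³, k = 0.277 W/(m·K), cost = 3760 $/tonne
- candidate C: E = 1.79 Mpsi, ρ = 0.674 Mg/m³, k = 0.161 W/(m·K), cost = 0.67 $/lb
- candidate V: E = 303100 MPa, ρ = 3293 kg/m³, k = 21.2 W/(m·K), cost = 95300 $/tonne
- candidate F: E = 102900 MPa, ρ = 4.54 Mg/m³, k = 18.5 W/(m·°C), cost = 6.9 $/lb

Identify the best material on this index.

Screen on constraints: k ≥ 0.219 W/(m·K); cost ≤ 55 $/kg. Survivors: candidate U, candidate F.
Putting every candidate on a common basis:
  candidate U: E = 3.490 GPa, ρ = 1116 kg/m³
  candidate F: E = 102.9 GPa, ρ = 4540 kg/m³
  candidate F: M = 22.7 MN·m/kg
  candidate U: M = 3.13 MN·m/kg
Candidate F has the largest M.

candidate F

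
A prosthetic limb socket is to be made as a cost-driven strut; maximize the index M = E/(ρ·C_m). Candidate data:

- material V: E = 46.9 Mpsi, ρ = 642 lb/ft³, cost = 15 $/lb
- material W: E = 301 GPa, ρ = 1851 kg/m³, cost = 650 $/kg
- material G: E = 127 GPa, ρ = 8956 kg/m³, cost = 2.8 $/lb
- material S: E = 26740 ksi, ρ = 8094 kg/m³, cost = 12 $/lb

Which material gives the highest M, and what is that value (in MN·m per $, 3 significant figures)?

material G, M = 2.30 MN·m per $

In SI units:
  material V: E = 323.4 GPa, ρ = 10280 kg/m³, cost = 33.07 $/kg
  material W: E = 301.0 GPa, ρ = 1851 kg/m³, cost = 650.0 $/kg
  material G: E = 127.0 GPa, ρ = 8956 kg/m³, cost = 6.173 $/kg
  material S: E = 184.4 GPa, ρ = 8094 kg/m³, cost = 26.46 $/kg
  material G: M = 2.30 MN·m per $
  material V: M = 0.951 MN·m per $
  material S: M = 0.861 MN·m per $
  material W: M = 0.250 MN·m per $
Highest index: material G.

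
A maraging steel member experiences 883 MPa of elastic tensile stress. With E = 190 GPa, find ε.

4.65×10⁻³

ε = σ/E = 883 / 190000 = 4.65×10⁻³.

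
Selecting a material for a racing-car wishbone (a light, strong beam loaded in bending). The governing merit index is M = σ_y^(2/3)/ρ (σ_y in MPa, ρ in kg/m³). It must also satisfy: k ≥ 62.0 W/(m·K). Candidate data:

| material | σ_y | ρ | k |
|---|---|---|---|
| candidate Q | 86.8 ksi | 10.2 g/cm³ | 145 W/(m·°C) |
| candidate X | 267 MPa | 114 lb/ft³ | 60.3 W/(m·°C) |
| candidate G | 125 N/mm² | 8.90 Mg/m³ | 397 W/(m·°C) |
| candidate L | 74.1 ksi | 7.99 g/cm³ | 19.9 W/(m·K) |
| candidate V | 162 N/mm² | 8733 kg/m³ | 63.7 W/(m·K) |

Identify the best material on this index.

Screen on constraints: k ≥ 62.0 W/(m·K). Survivors: candidate Q, candidate G, candidate V.
In SI units:
  candidate Q: σ_y = 598.5 MPa, ρ = 10200 kg/m³
  candidate G: σ_y = 125.0 MPa, ρ = 8900 kg/m³
  candidate V: σ_y = 162.0 MPa, ρ = 8733 kg/m³
  candidate Q: M = 6.96×10⁻³
  candidate V: M = 3.40×10⁻³
  candidate G: M = 2.81×10⁻³
Candidate Q ranks first.

candidate Q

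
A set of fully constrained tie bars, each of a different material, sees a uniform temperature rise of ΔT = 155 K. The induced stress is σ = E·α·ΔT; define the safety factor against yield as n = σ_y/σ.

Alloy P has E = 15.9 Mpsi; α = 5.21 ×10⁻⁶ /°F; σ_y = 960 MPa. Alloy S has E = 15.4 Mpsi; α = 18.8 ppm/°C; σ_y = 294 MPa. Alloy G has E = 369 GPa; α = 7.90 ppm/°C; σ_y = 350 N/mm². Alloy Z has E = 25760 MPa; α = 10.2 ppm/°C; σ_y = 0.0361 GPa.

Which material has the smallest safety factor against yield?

alloy G

In consistent units (E in GPa, α in ×10⁻⁶/K, σ_y in MPa):
  alloy P: E = 109.6, α = 9.38, σ_y = 960.0 → σ = 159 MPa, n = 6.02
  alloy S: E = 106.2, α = 18.8, σ_y = 294.0 → σ = 309 MPa, n = 0.950
  alloy G: E = 369.0, α = 7.90, σ_y = 350.0 → σ = 452 MPa, n = 0.775
  alloy Z: E = 25.76, α = 10.2, σ_y = 36.10 → σ = 40.7 MPa, n = 0.886
The minimum is alloy G at n = 0.775.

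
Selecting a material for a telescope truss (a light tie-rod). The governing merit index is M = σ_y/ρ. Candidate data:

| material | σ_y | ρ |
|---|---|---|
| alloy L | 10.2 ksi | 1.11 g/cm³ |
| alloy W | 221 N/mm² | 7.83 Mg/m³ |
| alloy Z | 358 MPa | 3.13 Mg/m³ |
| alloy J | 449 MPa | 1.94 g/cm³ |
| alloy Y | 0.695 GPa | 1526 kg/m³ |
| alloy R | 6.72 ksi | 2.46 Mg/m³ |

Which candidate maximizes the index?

alloy Y

Convert each candidate to consistent units, then evaluate M:
  alloy L: σ_y = 70.33 MPa, ρ = 1110 kg/m³
  alloy W: σ_y = 221.0 MPa, ρ = 7830 kg/m³
  alloy Z: σ_y = 358.0 MPa, ρ = 3130 kg/m³
  alloy J: σ_y = 449.0 MPa, ρ = 1940 kg/m³
  alloy Y: σ_y = 695.0 MPa, ρ = 1526 kg/m³
  alloy R: σ_y = 46.33 MPa, ρ = 2460 kg/m³
  alloy Y: M = 455 kN·m/kg
  alloy J: M = 231 kN·m/kg
  alloy Z: M = 114 kN·m/kg
  alloy L: M = 63.4 kN·m/kg
  alloy W: M = 28.2 kN·m/kg
  alloy R: M = 18.8 kN·m/kg
The maximum is for alloy Y.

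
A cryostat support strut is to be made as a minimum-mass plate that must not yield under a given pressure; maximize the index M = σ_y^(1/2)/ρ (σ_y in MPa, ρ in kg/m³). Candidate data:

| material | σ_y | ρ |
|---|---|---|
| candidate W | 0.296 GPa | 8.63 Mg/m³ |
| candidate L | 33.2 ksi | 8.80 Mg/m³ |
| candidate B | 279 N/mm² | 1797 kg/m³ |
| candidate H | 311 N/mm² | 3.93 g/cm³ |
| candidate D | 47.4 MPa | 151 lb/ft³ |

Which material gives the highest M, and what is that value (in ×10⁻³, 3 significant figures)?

After converting to SI:
  candidate W: σ_y = 296.0 MPa, ρ = 8630 kg/m³
  candidate L: σ_y = 228.9 MPa, ρ = 8800 kg/m³
  candidate B: σ_y = 279.0 MPa, ρ = 1797 kg/m³
  candidate H: σ_y = 311.0 MPa, ρ = 3930 kg/m³
  candidate D: σ_y = 47.40 MPa, ρ = 2419 kg/m³
  candidate B: M = 9.30×10⁻³
  candidate H: M = 4.49×10⁻³
  candidate D: M = 2.85×10⁻³
  candidate W: M = 1.99×10⁻³
  candidate L: M = 1.72×10⁻³
Candidate B has the largest M.

candidate B, M = 9.30×10⁻³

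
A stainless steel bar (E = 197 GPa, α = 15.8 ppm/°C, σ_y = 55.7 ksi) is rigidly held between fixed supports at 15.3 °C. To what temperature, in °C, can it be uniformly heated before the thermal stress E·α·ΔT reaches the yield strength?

σ_y = 55.7 ksi = 384.0 MPa.
E·α·ΔT = 384.0 MPa ⇒ ΔT = 384.0 / (197.0×10³ × 15.8×10⁻⁶) = 123.4 K.
T = 15.3 + 123.4 = 138.7 °C.

139 °C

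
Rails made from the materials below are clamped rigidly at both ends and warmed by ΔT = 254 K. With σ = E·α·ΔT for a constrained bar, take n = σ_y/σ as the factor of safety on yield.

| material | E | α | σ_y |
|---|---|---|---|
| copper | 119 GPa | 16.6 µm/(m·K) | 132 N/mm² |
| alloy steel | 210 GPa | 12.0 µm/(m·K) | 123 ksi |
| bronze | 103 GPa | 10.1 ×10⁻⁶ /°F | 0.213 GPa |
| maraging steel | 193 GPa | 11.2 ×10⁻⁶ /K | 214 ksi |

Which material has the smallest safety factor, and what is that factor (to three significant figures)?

In consistent units (E in GPa, α in ×10⁻⁶/K, σ_y in MPa):
  copper: E = 119.0, α = 16.6, σ_y = 132.0 → σ = 502 MPa, n = 0.263
  alloy steel: E = 210.0, α = 12.0, σ_y = 848.1 → σ = 640 MPa, n = 1.32
  bronze: E = 103.0, α = 18.2, σ_y = 213.0 → σ = 476 MPa, n = 0.448
  maraging steel: E = 193.0, α = 11.2, σ_y = 1475 → σ = 549 MPa, n = 2.69
Smallest n: copper with n = 0.263.

copper, n = 0.263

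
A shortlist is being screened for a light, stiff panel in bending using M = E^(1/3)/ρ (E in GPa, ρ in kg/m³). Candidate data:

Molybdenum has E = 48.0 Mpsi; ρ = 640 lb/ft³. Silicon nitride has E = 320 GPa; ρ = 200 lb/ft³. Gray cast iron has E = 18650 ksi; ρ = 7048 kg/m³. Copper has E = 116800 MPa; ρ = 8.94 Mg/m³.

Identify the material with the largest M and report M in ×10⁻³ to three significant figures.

silicon nitride, M = 2.14×10⁻³

After converting to SI:
  molybdenum: E = 330.9 GPa, ρ = 10250 kg/m³
  silicon nitride: E = 320.0 GPa, ρ = 3204 kg/m³
  gray cast iron: E = 128.6 GPa, ρ = 7048 kg/m³
  copper: E = 116.8 GPa, ρ = 8940 kg/m³
  silicon nitride: M = 2.14×10⁻³
  gray cast iron: M = 0.716×10⁻³
  molybdenum: M = 0.675×10⁻³
  copper: M = 0.547×10⁻³
Silicon nitride ranks first.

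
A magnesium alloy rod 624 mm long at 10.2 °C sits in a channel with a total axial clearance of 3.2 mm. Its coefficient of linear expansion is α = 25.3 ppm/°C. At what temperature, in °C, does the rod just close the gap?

213 °C

α·L₀·ΔT = 3.2 mm ⇒ ΔT = 3.2 / (25.3×10⁻⁶ × 624.0) = 202.7 K.
T = 10.2 + 202.7 = 212.9 °C.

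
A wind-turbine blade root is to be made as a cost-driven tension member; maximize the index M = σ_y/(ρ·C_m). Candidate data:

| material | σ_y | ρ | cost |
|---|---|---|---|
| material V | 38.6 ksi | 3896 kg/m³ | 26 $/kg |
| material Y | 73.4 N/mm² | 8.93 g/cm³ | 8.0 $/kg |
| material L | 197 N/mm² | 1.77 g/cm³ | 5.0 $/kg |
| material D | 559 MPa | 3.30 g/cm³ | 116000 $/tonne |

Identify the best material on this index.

After converting to SI:
  material V: σ_y = 266.1 MPa, ρ = 3896 kg/m³, cost = 26.00 $/kg
  material Y: σ_y = 73.40 MPa, ρ = 8930 kg/m³, cost = 8.000 $/kg
  material L: σ_y = 197.0 MPa, ρ = 1770 kg/m³, cost = 5.000 $/kg
  material D: σ_y = 559.0 MPa, ρ = 3300 kg/m³, cost = 116.0 $/kg
  material L: M = 22.3 kN·m per $
  material V: M = 2.63 kN·m per $
  material D: M = 1.46 kN·m per $
  material Y: M = 1.03 kN·m per $
Material L has the largest M.

material L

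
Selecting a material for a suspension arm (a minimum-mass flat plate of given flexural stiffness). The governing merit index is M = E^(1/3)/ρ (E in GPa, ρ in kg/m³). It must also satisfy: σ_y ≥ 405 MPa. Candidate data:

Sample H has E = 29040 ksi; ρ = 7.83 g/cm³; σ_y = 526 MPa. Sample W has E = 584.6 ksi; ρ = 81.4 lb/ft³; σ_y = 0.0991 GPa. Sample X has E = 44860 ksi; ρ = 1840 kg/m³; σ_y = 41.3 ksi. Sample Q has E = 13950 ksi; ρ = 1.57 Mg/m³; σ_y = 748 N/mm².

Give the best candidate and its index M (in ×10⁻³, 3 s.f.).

Screen on constraints: σ_y ≥ 405 MPa. Survivors: sample H, sample Q.
Putting every candidate on a common basis:
  sample H: E = 200.2 GPa, ρ = 7830 kg/m³
  sample Q: E = 96.18 GPa, ρ = 1570 kg/m³
  sample Q: M = 2.92×10⁻³
  sample H: M = 0.747×10⁻³
The maximum is for sample Q.

sample Q, M = 2.92×10⁻³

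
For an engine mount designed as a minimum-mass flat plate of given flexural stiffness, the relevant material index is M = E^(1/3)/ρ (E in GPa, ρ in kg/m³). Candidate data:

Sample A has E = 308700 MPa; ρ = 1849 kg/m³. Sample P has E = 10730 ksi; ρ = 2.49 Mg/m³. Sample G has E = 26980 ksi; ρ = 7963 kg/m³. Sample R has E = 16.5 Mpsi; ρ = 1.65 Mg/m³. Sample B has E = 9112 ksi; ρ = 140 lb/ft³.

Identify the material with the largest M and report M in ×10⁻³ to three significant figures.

sample A, M = 3.66×10⁻³

Putting every candidate on a common basis:
  sample A: E = 308.7 GPa, ρ = 1849 kg/m³
  sample P: E = 73.98 GPa, ρ = 2490 kg/m³
  sample G: E = 186.0 GPa, ρ = 7963 kg/m³
  sample R: E = 113.8 GPa, ρ = 1650 kg/m³
  sample B: E = 62.83 GPa, ρ = 2243 kg/m³
  sample A: M = 3.66×10⁻³
  sample R: M = 2.94×10⁻³
  sample B: M = 1.77×10⁻³
  sample P: M = 1.69×10⁻³
  sample G: M = 0.717×10⁻³
Highest index: sample A.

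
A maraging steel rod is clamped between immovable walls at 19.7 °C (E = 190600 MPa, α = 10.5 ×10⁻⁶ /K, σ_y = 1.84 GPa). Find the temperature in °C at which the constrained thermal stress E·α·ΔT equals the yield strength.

E = 190600 MPa = 190.6 GPa.
σ_y = 1.84 GPa = 1840 MPa.
E·α·ΔT = 1840 MPa ⇒ ΔT = 1840 / (190.6×10³ × 10.5×10⁻⁶) = 919.4 K.
T = 19.7 + 919.4 = 939.1 °C.

939 °C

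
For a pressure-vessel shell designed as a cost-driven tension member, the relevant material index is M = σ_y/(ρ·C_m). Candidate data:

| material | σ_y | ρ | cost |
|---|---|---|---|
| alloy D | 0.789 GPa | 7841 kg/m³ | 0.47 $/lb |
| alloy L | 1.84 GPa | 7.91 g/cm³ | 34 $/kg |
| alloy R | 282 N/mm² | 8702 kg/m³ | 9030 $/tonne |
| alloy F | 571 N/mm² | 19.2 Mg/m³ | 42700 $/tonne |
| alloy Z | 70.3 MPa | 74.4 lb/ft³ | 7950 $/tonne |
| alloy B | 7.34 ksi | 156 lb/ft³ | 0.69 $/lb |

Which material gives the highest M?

alloy D

After converting to SI:
  alloy D: σ_y = 789.0 MPa, ρ = 7841 kg/m³, cost = 1.036 $/kg
  alloy L: σ_y = 1840 MPa, ρ = 7910 kg/m³, cost = 34.00 $/kg
  alloy R: σ_y = 282.0 MPa, ρ = 8702 kg/m³, cost = 9.030 $/kg
  alloy F: σ_y = 571.0 MPa, ρ = 19200 kg/m³, cost = 42.70 $/kg
  alloy Z: σ_y = 70.30 MPa, ρ = 1192 kg/m³, cost = 7.950 $/kg
  alloy B: σ_y = 50.61 MPa, ρ = 2499 kg/m³, cost = 1.521 $/kg
  alloy D: M = 97.1 kN·m per $
  alloy B: M = 13.3 kN·m per $
  alloy Z: M = 7.42 kN·m per $
  alloy L: M = 6.84 kN·m per $
  alloy R: M = 3.59 kN·m per $
  alloy F: M = 0.696 kN·m per $
The maximum is for alloy D.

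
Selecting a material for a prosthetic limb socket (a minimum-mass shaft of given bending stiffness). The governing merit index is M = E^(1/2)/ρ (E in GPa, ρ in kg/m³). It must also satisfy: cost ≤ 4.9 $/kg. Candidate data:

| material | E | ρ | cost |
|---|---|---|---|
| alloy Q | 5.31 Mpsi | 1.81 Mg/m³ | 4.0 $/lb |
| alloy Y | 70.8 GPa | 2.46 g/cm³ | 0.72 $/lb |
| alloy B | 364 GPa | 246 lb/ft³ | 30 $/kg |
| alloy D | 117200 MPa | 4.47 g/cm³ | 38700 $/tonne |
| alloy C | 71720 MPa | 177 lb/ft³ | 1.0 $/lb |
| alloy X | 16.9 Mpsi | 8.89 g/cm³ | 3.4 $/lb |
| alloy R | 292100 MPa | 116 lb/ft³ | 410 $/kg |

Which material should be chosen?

alloy Y

Screen on constraints: cost ≤ 4.9 $/kg. Survivors: alloy Y, alloy C.
After converting to SI:
  alloy Y: E = 70.80 GPa, ρ = 2460 kg/m³
  alloy C: E = 71.72 GPa, ρ = 2835 kg/m³
  alloy Y: M = 3.42×10⁻³
  alloy C: M = 2.99×10⁻³
The maximum is for alloy Y.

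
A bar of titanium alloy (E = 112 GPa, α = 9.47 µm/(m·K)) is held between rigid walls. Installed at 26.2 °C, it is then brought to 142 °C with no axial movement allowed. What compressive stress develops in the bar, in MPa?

123 MPa

ΔT = 115.8 K. Constrained thermal stress σ = E·α·ΔT = 112.0×10³ MPa × 9.47×10⁻⁶ × 115.8 = 123 MPa (compressive).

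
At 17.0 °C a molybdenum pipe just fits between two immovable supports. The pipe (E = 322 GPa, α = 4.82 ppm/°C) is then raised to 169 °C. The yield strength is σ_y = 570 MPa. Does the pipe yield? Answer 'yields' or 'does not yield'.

does not yield

ΔT = 152.0 K. Constrained thermal stress σ = E·α·ΔT = 322.0×10³ MPa × 4.82×10⁻⁶ × 152.0 = 236 MPa (compressive).
Compare to σ_y = 570 MPa: σ < σ_y, so it does not yield.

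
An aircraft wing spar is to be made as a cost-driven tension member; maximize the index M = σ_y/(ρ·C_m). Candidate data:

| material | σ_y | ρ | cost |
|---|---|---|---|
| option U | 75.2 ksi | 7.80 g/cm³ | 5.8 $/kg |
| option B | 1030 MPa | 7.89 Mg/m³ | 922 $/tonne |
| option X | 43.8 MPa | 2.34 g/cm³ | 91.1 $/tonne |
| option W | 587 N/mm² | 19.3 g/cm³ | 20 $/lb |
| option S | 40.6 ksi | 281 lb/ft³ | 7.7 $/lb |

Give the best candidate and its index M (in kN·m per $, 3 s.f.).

Putting every candidate on a common basis:
  option U: σ_y = 518.5 MPa, ρ = 7800 kg/m³, cost = 5.800 $/kg
  option B: σ_y = 1030 MPa, ρ = 7890 kg/m³, cost = 0.9220 $/kg
  option X: σ_y = 43.80 MPa, ρ = 2340 kg/m³, cost = 0.09110 $/kg
  option W: σ_y = 587.0 MPa, ρ = 19300 kg/m³, cost = 44.09 $/kg
  option S: σ_y = 279.9 MPa, ρ = 4501 kg/m³, cost = 16.98 $/kg
  option X: M = 205 kN·m per $
  option B: M = 142 kN·m per $
  option U: M = 11.5 kN·m per $
  option S: M = 3.66 kN·m per $
  option W: M = 0.690 kN·m per $
Option X ranks first.

option X, M = 205 kN·m per $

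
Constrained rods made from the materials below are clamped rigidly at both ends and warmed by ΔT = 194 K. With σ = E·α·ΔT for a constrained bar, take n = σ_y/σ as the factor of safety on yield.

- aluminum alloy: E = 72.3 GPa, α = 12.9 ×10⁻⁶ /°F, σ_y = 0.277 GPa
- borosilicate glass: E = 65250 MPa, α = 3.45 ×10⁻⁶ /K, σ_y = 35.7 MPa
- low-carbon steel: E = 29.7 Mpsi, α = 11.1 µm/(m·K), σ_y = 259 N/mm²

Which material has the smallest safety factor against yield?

low-carbon steel

With everything in SI (GPa, ×10⁻⁶/K, MPa):
  aluminum alloy: E = 72.30, α = 23.2, σ_y = 277.0 → σ = 326 MPa, n = 0.851
  borosilicate glass: E = 65.25, α = 3.45, σ_y = 35.70 → σ = 43.7 MPa, n = 0.817
  low-carbon steel: E = 204.8, α = 11.1, σ_y = 259.0 → σ = 441 MPa, n = 0.587
Low-carbon steel has the lowest safety factor, n = 0.587.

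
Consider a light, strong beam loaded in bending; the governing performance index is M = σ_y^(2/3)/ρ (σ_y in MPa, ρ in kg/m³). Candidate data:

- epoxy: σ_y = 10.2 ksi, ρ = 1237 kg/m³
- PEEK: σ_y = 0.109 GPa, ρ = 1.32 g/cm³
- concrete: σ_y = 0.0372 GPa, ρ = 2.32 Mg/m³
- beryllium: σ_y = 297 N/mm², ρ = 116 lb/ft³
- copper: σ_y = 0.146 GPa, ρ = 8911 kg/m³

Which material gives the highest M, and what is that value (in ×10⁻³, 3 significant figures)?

Convert each candidate to consistent units, then evaluate M:
  epoxy: σ_y = 70.33 MPa, ρ = 1237 kg/m³
  PEEK: σ_y = 109.0 MPa, ρ = 1320 kg/m³
  concrete: σ_y = 37.20 MPa, ρ = 2320 kg/m³
  beryllium: σ_y = 297.0 MPa, ρ = 1858 kg/m³
  copper: σ_y = 146.0 MPa, ρ = 8911 kg/m³
  beryllium: M = 24.0×10⁻³
  PEEK: M = 17.3×10⁻³
  epoxy: M = 13.8×10⁻³
  concrete: M = 4.80×10⁻³
  copper: M = 3.11×10⁻³
Beryllium ranks first.

beryllium, M = 24.0×10⁻³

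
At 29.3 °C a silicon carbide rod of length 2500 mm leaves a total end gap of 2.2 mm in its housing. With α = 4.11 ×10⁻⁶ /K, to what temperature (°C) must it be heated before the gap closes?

243 °C

α·L₀·ΔT = 2.2 mm ⇒ ΔT = 2.2 / (4.11×10⁻⁶ × 2500.0) = 214.1 K.
T = 29.3 + 214.1 = 243.4 °C.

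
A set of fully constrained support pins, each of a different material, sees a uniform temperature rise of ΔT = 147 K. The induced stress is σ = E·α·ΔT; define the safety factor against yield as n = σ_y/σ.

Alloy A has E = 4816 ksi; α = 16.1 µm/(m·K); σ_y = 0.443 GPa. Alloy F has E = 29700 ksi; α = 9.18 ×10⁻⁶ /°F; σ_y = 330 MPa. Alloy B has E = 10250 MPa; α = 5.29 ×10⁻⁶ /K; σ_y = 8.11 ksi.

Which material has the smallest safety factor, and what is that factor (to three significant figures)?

In consistent units (E in GPa, α in ×10⁻⁶/K, σ_y in MPa):
  alloy A: E = 33.21, α = 16.1, σ_y = 443.0 → σ = 78.6 MPa, n = 5.64
  alloy F: E = 204.8, α = 16.5, σ_y = 330.0 → σ = 497 MPa, n = 0.663
  alloy B: E = 10.25, α = 5.29, σ_y = 55.92 → σ = 7.97 MPa, n = 7.02
The minimum is alloy F at n = 0.663.

alloy F, n = 0.663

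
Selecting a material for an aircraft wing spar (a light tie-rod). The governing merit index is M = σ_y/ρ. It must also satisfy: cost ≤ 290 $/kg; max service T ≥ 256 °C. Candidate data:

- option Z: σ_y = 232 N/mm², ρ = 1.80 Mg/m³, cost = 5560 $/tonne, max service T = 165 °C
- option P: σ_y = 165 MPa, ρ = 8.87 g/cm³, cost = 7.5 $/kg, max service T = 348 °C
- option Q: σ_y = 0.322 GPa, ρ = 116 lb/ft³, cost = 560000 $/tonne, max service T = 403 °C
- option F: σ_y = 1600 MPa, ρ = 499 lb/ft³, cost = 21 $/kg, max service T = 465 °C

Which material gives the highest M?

Screen on constraints: cost ≤ 290 $/kg; max service T ≥ 256 °C. Survivors: option P, option F.
Normalizing units and computing the index:
  option P: σ_y = 165.0 MPa, ρ = 8870 kg/m³
  option F: σ_y = 1600 MPa, ρ = 7993 kg/m³
  option F: M = 200 kN·m/kg
  option P: M = 18.6 kN·m/kg
The maximum is for option F.

option F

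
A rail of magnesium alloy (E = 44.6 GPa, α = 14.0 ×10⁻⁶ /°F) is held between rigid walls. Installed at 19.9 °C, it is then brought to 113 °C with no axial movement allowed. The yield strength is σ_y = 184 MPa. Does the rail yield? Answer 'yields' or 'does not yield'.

α = 14.0×10⁻⁶/°F × 9/5 = 25.2×10⁻⁶/K.
ΔT = 93.10 K. Constrained thermal stress σ = E·α·ΔT = 44.60×10³ MPa × 25.2×10⁻⁶ × 93.10 = 105 MPa (compressive).
Compare to σ_y = 184 MPa: σ < σ_y, so it does not yield.

does not yield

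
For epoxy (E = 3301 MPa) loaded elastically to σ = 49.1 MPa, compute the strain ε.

E = 3301 MPa = 3.301 GPa = 3301 MPa.
ε = σ/E = 49.1 / 3301 = 0.0149.

0.0149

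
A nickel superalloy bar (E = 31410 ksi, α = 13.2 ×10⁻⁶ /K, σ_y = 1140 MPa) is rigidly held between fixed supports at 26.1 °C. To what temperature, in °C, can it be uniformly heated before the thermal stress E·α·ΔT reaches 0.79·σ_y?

341 °C

E = 31410 ksi = 216.6 GPa.
E·α·ΔT = 900.6 MPa ⇒ ΔT = 900.6 / (216.6×10³ × 13.2×10⁻⁶) = 315.0 K.
T = 26.1 + 315.0 = 341.1 °C.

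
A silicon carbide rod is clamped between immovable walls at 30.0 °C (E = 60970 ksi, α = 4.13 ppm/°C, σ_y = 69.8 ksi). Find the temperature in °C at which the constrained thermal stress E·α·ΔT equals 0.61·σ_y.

199 °C

E = 60970 ksi = 420.4 GPa.
σ_y = 69.8 ksi = 481.3 MPa.
E·α·ΔT = 293.6 MPa ⇒ ΔT = 293.6 / (420.4×10³ × 4.13×10⁻⁶) = 169.1 K.
T = 30.0 + 169.1 = 199.1 °C.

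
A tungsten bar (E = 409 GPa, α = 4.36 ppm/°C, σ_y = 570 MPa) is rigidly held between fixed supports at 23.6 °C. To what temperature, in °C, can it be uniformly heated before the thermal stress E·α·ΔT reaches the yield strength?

E·α·ΔT = 570.0 MPa ⇒ ΔT = 570.0 / (409.0×10³ × 4.36×10⁻⁶) = 319.6 K.
T = 23.6 + 319.6 = 343.2 °C.

343 °C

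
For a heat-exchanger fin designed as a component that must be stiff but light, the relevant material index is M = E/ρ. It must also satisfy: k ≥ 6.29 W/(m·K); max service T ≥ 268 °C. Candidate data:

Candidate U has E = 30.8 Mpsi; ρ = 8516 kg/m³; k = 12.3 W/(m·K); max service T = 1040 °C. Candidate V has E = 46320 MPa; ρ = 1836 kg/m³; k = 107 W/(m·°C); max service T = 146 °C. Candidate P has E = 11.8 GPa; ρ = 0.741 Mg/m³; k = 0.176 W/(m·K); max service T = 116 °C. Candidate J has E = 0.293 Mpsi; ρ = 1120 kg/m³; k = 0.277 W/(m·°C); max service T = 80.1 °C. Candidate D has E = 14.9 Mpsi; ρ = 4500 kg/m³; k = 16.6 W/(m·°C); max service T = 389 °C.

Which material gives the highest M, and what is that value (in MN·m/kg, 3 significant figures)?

candidate U, M = 24.9 MN·m/kg

Screen on constraints: k ≥ 6.29 W/(m·K); max service T ≥ 268 °C. Survivors: candidate U, candidate D.
Normalizing units and computing the index:
  candidate U: E = 212.4 GPa, ρ = 8516 kg/m³
  candidate D: E = 102.7 GPa, ρ = 4500 kg/m³
  candidate U: M = 24.9 MN·m/kg
  candidate D: M = 22.8 MN·m/kg
Candidate U has the largest M.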